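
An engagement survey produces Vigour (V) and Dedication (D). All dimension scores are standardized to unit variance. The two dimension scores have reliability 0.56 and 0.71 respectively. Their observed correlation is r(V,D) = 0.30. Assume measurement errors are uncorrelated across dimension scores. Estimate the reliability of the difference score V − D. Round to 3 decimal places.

Var(V−D) = 1 + 1 − 2·0.30 = 2 − 0.6 = 1.4.
With uncorrelated errors the cross-covariances are all true-score covariance, so they carry over unchanged; only the diagonal terms shrink to ρᵢσᵢ².
True-score variance = [0.56 + 0.71] − 0.6 = 1.27 − 0.6 = 0.67.
Reliability = 0.67 / 1.4 = 0.479.

0.479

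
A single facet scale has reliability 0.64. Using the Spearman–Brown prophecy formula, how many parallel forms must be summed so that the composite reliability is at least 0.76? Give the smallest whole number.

2

k ≥ ρ*(1−ρ₁)/(ρ₁(1−ρ*)) = 0.76·0.36 / (0.64·0.24) = 1.781.
Smallest integer k = 2.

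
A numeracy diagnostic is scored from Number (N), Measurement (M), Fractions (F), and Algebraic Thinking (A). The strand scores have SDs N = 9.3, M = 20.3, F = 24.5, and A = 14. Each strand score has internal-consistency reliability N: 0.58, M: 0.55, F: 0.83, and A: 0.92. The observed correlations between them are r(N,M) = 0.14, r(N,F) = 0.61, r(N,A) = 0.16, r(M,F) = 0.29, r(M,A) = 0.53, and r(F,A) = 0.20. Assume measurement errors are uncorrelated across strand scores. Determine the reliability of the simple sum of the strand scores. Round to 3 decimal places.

0.858

Var(N+M+F+A) = 9.3² + 20.3² + 24.5² + 14² + 2·[9.3·20.3·0.14 + 9.3·24.5·0.61 + 9.3·14·0.16 + 20.3·24.5·0.29 + 20.3·14·0.53 + 24.5·14·0.20] = 1294.83 + 1099.42 = 2394.25.
Because errors are independent across components, Cov(Tᵢ,Tⱼ) = Cov(Xᵢ,Xⱼ); the off-diagonal part of the true-score variance is the same as above.
True-score variance = [9.3²·0.58 + 20.3²·0.55 + 24.5²·0.83 + 14²·0.92] + 1099.42 = 955.341 + 1099.42 = 2054.76.
Reliability = 2054.76 / 2394.25 = 0.858.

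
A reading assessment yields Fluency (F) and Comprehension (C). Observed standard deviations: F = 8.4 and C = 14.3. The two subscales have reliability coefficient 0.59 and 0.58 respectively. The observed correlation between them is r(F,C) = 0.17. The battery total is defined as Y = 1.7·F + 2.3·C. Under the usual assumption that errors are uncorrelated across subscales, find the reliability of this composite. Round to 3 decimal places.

Var(Y) = 1.7²·8.4² + 2.3²·14.3² + 2·[3.91·8.4·14.3·0.17] = 1285.67 + 159.688 = 1445.36.
Under uncorrelated errors the observed covariances equal the true-score covariances, so only the own-variance terms attenuate.
True-score variance = [1.7²·8.4²·0.59 + 2.3²·14.3²·0.58] + 159.688 = 747.728 + 159.688 = 907.416.
Reliability = 907.416 / 1445.36 = 0.628.

0.628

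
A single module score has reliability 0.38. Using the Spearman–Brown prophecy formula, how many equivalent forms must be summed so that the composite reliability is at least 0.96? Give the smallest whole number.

40

k ≥ ρ*(1−ρ₁)/(ρ₁(1−ρ*)) = 0.96·0.62 / (0.38·0.04) = 39.158.
Smallest integer k = 40.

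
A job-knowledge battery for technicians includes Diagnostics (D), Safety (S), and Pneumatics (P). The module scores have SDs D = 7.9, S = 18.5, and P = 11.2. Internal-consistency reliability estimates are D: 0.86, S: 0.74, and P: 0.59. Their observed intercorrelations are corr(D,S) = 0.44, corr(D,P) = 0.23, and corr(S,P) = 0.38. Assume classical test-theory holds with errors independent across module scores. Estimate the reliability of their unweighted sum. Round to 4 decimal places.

Var(D+S+P) = 7.9² + 18.5² + 11.2² + 2·[7.9·18.5·0.44 + 7.9·11.2·0.23 + 18.5·11.2·0.38] = 530.1 + 326.785 = 856.885.
Under uncorrelated errors the observed covariances equal the true-score covariances, so only the own-variance terms attenuate.
True-score variance = [7.9²·0.86 + 18.5²·0.74 + 11.2²·0.59] + 326.785 = 380.947 + 326.785 = 707.732.
Reliability = 707.732 / 856.885 = 0.8259.

0.8259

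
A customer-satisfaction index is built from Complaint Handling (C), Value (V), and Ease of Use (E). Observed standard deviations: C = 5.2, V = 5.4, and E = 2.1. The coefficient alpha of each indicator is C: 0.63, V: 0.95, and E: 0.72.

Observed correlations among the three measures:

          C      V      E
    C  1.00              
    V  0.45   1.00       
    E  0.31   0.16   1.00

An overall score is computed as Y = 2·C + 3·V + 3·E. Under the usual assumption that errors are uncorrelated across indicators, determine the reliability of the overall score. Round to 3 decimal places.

Var(Y) = 2²·5.2² + 3²·5.4² + 3²·2.1² + 2·[6·5.2·5.4·0.45 + 6·5.2·2.1·0.31 + 9·5.4·2.1·0.16] = 410.29 + 224.914 = 635.204.
Under uncorrelated errors the observed covariances equal the true-score covariances, so only the own-variance terms attenuate.
True-score variance = [2²·5.2²·0.63 + 3²·5.4²·0.95 + 3²·2.1²·0.72] + 224.914 = 346.036 + 224.914 = 570.949.
Reliability = 570.949 / 635.204 = 0.899.

0.899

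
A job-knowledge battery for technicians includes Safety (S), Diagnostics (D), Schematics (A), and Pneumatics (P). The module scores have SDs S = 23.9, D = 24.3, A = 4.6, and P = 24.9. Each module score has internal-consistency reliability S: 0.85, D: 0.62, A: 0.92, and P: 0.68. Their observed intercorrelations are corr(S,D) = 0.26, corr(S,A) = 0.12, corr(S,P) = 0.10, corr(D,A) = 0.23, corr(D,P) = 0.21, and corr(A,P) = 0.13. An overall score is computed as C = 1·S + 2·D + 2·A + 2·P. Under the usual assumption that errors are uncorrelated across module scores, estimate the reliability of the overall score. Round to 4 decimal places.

0.7694

Var(C) = 23.9² + 2²·24.3² + 2²·4.6² + 2²·24.9² + 2·[2·23.9·24.3·0.26 + 2·23.9·4.6·0.12 + 2·23.9·24.9·0.10 + 4·24.3·4.6·0.23 + 4·24.3·24.9·0.21 + 4·4.6·24.9·0.13] = 5497.85 + 2236.13 = 7733.98.
Under uncorrelated errors the observed covariances equal the true-score covariances, so only the own-variance terms attenuate.
True-score variance = [23.9²·0.85 + 2²·24.3²·0.62 + 2²·4.6²·0.92 + 2²·24.9²·0.68] + 2236.13 = 3714.24 + 2236.13 = 5950.37.
Reliability = 5950.37 / 7733.98 = 0.7694.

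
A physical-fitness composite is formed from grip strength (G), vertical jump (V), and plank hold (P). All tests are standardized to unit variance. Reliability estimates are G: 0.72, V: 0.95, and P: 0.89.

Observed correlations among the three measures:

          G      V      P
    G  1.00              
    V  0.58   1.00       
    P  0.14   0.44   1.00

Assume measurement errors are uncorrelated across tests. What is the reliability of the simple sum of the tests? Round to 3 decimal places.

Var(G+V+P) = 3 + 2·[0.58 + 0.14 + 0.44] = 3 + 2.32 = 5.32.
With uncorrelated errors the cross-covariances are all true-score covariance, so they carry over unchanged; only the diagonal terms shrink to ρᵢσᵢ².
True-score variance = [0.72 + 0.95 + 0.89] + 2.32 = 2.56 + 2.32 = 4.88.
Reliability = 4.88 / 5.32 = 0.917.

0.917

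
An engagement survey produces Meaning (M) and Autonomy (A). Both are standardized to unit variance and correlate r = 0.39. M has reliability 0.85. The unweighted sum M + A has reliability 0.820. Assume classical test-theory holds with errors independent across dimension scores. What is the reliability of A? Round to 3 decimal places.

0.650

Var(M+A) = 2 + 2·0.39 = 2.780.
True-score variance = ρ_M + ρ_A + 2·0.39, so 0.820 = (0.85 + ρ_A + 0.78) / 2.780.
ρ_A = 0.820·2.780 − 0.85 − 0.78 = 0.650.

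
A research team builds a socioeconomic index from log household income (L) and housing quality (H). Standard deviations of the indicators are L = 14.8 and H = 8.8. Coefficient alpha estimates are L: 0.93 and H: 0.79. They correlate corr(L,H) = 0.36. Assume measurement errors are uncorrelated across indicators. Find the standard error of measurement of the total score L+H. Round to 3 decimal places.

5.621

Var(total) = 296.48 + 93.7728 = 390.253.
True-score variance = 264.885 + 93.7728 = 358.658, so reliability = 0.9190.
Error variance = 390.253 − 358.658 = 31.5952; SEM = √31.5952 = 5.621.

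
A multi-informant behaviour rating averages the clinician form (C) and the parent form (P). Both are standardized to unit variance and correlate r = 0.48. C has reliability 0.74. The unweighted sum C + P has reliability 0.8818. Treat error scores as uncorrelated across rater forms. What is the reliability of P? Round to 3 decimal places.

0.910

Var(C+P) = 2 + 2·0.48 = 2.960.
True-score variance = ρ_C + ρ_P + 2·0.48, so 0.8818 = (0.74 + ρ_P + 0.96) / 2.960.
ρ_P = 0.8818·2.960 − 0.74 − 0.96 = 0.910.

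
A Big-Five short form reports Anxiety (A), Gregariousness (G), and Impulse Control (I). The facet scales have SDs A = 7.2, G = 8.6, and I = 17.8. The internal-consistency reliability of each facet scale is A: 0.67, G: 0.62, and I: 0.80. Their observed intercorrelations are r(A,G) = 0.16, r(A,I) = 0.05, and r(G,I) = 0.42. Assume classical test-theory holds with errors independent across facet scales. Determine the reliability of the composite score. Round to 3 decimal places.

Var(A+G+I) = 7.2² + 8.6² + 17.8² + 2·[7.2·8.6·0.16 + 7.2·17.8·0.05 + 8.6·17.8·0.42] = 442.64 + 161.218 = 603.858.
Under uncorrelated errors the observed covariances equal the true-score covariances, so only the own-variance terms attenuate.
True-score variance = [7.2²·0.67 + 8.6²·0.62 + 17.8²·0.80] + 161.218 = 334.06 + 161.218 = 495.278.
Reliability = 495.278 / 603.858 = 0.820.

0.820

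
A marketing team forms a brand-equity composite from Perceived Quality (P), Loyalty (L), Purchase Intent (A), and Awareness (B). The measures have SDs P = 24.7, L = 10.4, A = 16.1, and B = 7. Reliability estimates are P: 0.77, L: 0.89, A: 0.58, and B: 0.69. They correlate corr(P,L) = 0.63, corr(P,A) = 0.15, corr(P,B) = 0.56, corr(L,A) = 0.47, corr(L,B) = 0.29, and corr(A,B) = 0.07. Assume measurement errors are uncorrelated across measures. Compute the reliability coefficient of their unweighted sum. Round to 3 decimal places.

Var(P+L+A+B) = 24.7² + 10.4² + 16.1² + 7² + 2·[24.7·10.4·0.63 + 24.7·16.1·0.15 + 24.7·7·0.56 + 10.4·16.1·0.47 + 10.4·7·0.29 + 16.1·7·0.07] = 1026.46 + 852.013 = 1878.47.
With uncorrelated errors the cross-covariances are all true-score covariance, so they carry over unchanged; only the diagonal terms shrink to ρᵢσᵢ².
True-score variance = [24.7²·0.77 + 10.4²·0.89 + 16.1²·0.58 + 7²·0.69] + 852.013 = 750.183 + 852.013 = 1602.2.
Reliability = 1602.2 / 1878.47 = 0.853.

0.853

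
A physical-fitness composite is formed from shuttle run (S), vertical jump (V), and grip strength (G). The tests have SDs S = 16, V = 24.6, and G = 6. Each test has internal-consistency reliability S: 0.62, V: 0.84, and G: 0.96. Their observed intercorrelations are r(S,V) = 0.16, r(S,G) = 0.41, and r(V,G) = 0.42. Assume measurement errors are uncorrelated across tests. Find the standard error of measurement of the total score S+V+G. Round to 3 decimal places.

Var(total) = 897.16 + 328.656 = 1225.82.
True-score variance = 701.614 + 328.656 = 1030.27, so reliability = 0.8405.
Error variance = 1225.82 − 1030.27 = 195.546; SEM = √195.546 = 13.984.

13.984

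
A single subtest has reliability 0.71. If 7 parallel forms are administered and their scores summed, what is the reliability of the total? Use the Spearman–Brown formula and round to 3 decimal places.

ρ_k = kρ / (1 + (k−1)ρ) = 7·0.71 / (1 + 6·0.71) = 4.970 / 5.260 = 0.945.

0.945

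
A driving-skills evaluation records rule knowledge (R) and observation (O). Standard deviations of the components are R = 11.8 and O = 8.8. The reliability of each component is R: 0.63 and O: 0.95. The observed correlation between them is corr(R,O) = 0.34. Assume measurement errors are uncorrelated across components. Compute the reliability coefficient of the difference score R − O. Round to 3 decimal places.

Var(R−O) = 11.8² + 8.8² − 2·11.8·8.8·0.34 = 216.68 − 70.6112 = 146.069.
With uncorrelated errors the cross-covariances are all true-score covariance, so they carry over unchanged; only the diagonal terms shrink to ρᵢσᵢ².
True-score variance = [11.8²·0.63 + 8.8²·0.95] − 70.6112 = 161.289 − 70.6112 = 90.678.
Reliability = 90.678 / 146.069 = 0.621.

0.621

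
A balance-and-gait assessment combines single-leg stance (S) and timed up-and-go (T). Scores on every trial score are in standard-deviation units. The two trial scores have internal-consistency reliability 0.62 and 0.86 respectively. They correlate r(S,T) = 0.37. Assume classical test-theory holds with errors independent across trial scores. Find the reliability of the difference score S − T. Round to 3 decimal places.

0.587

Var(S−T) = 1 + 1 − 2·0.37 = 2 − 0.74 = 1.26.
Because errors are independent across components, Cov(Tᵢ,Tⱼ) = Cov(Xᵢ,Xⱼ); the off-diagonal part of the true-score variance is the same as above.
True-score variance = [0.62 + 0.86] − 0.74 = 1.48 − 0.74 = 0.74.
Reliability = 0.74 / 1.26 = 0.587.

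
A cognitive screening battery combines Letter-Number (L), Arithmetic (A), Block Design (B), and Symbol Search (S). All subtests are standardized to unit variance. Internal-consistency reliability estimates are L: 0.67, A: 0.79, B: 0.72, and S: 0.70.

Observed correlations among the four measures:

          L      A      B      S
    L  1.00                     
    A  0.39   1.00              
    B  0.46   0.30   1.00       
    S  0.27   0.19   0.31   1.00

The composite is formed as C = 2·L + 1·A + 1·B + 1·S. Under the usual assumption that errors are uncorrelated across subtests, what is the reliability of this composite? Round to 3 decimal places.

Var(C) = 2² + 1 + 1 + 1 + 2·[2·0.39 + 2·0.46 + 2·0.27 + 0.30 + 0.19 + 0.31] = 7 + 6.08 = 13.08.
With uncorrelated errors the cross-covariances are all true-score covariance, so they carry over unchanged; only the diagonal terms shrink to ρᵢσᵢ².
True-score variance = [2²·0.67 + 0.79 + 0.72 + 0.70] + 6.08 = 4.89 + 6.08 = 10.97.
Reliability = 10.97 / 13.08 = 0.839.

0.839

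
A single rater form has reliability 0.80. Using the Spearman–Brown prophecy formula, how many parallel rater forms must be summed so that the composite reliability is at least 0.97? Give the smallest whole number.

9

k ≥ ρ*(1−ρ₁)/(ρ₁(1−ρ*)) = 0.97·0.20 / (0.80·0.03) = 8.083.
Smallest integer k = 9.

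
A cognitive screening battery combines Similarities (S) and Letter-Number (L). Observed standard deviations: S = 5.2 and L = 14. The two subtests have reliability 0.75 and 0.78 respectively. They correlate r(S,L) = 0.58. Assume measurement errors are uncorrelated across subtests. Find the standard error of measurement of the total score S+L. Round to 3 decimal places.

7.063

Var(total) = 223.04 + 84.448 = 307.488.
True-score variance = 173.16 + 84.448 = 257.608, so reliability = 0.8378.
Error variance = 307.488 − 257.608 = 49.88; SEM = √49.88 = 7.063.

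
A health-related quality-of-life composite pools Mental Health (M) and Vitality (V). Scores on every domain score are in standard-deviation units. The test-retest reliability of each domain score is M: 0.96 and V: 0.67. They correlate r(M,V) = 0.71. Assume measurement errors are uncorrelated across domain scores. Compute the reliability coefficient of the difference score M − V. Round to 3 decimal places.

0.362

Var(M−V) = 1 + 1 − 2·0.71 = 2 − 1.42 = 0.58.
With uncorrelated errors the cross-covariances are all true-score covariance, so they carry over unchanged; only the diagonal terms shrink to ρᵢσᵢ².
True-score variance = [0.96 + 0.67] − 1.42 = 1.63 − 1.42 = 0.21.
Reliability = 0.21 / 0.58 = 0.362.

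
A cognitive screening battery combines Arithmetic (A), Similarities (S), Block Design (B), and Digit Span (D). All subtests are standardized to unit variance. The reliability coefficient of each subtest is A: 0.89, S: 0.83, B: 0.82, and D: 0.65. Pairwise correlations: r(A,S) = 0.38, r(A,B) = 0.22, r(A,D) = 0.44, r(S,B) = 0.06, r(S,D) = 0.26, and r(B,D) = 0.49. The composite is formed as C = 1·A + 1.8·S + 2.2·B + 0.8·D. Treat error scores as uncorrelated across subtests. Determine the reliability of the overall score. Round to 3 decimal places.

0.888

Var(C) = 1 + 1.8² + 2.2² + 0.8² + 2·[1.8·0.38 + 2.2·0.22 + 0.8·0.44 + 3.96·0.06 + 1.44·0.26 + 1.76·0.49] = 9.72 + 5.9888 = 15.7088.
Because errors are independent across components, Cov(Tᵢ,Tⱼ) = Cov(Xᵢ,Xⱼ); the off-diagonal part of the true-score variance is the same as above.
True-score variance = [0.89 + 1.8²·0.83 + 2.2²·0.82 + 0.8²·0.65] + 5.9888 = 7.964 + 5.9888 = 13.9528.
Reliability = 13.9528 / 15.7088 = 0.888.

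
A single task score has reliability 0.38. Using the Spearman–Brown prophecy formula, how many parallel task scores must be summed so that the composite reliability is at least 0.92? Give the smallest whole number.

k ≥ ρ*(1−ρ₁)/(ρ₁(1−ρ*)) = 0.92·0.62 / (0.38·0.08) = 18.763.
Smallest integer k = 19.

19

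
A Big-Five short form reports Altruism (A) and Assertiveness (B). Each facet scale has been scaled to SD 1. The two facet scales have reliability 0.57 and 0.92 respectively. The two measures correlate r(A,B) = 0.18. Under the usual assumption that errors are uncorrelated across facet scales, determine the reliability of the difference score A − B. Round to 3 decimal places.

Var(A−B) = 1 + 1 − 2·0.18 = 2 − 0.36 = 1.64.
Under uncorrelated errors the observed covariances equal the true-score covariances, so only the own-variance terms attenuate.
True-score variance = [0.57 + 0.92] − 0.36 = 1.49 − 0.36 = 1.13.
Reliability = 1.13 / 1.64 = 0.689.

0.689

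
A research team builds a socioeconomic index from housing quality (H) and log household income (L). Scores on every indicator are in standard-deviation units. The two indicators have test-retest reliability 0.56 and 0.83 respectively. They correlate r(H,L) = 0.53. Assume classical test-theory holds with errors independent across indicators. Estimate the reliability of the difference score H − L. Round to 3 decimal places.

Var(H−L) = 1 + 1 − 2·0.53 = 2 − 1.06 = 0.94.
Because errors are independent across components, Cov(Tᵢ,Tⱼ) = Cov(Xᵢ,Xⱼ); the off-diagonal part of the true-score variance is the same as above.
True-score variance = [0.56 + 0.83] − 1.06 = 1.39 − 1.06 = 0.33.
Reliability = 0.33 / 0.94 = 0.351.

0.351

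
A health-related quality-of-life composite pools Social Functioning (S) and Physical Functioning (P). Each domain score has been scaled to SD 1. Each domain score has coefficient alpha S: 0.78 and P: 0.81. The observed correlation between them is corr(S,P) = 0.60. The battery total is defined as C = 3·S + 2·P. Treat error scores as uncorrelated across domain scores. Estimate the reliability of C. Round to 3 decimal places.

0.864

Var(C) = 3² + 2² + 2·[6·0.60] = 13 + 7.2 = 20.2.
Under uncorrelated errors the observed covariances equal the true-score covariances, so only the own-variance terms attenuate.
True-score variance = [3²·0.78 + 2²·0.81] + 7.2 = 10.26 + 7.2 = 17.46.
Reliability = 17.46 / 20.2 = 0.864.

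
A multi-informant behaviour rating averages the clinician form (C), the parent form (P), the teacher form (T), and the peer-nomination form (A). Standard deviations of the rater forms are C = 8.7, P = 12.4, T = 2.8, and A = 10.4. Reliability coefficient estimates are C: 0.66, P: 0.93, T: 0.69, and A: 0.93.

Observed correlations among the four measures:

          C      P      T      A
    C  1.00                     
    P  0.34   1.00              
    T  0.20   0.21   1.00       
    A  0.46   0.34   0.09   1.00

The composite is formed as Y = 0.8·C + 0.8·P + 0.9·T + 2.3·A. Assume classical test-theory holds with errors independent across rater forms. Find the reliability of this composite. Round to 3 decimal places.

0.941

Var(Y) = 0.8²·8.7² + 0.8²·12.4² + 0.9²·2.8² + 2.3²·10.4² + 2·[0.64·8.7·12.4·0.34 + 0.72·8.7·2.8·0.20 + 1.84·8.7·10.4·0.46 + 0.72·12.4·2.8·0.21 + 1.84·12.4·10.4·0.34 + 2.07·2.8·10.4·0.09] = 725.365 + 389.834 = 1115.2.
With uncorrelated errors the cross-covariances are all true-score covariance, so they carry over unchanged; only the diagonal terms shrink to ρᵢσᵢ².
True-score variance = [0.8²·8.7²·0.66 + 0.8²·12.4²·0.93 + 0.9²·2.8²·0.69 + 2.3²·10.4²·0.93] + 389.834 = 659.986 + 389.834 = 1049.82.
Reliability = 1049.82 / 1115.2 = 0.941.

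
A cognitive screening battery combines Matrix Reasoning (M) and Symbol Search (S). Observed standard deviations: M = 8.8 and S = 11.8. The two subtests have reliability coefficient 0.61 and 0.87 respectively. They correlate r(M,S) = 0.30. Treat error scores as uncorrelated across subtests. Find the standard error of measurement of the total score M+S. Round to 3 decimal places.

Var(total) = 216.68 + 62.304 = 278.984.
True-score variance = 168.377 + 62.304 = 230.681, so reliability = 0.8269.
Error variance = 278.984 − 230.681 = 48.3028; SEM = √48.3028 = 6.950.

6.950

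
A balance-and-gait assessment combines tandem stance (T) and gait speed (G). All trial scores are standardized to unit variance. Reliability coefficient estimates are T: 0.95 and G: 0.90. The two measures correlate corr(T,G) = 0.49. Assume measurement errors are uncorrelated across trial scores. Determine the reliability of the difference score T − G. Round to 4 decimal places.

Var(T−G) = 1 + 1 − 2·0.49 = 2 − 0.98 = 1.02.
Under uncorrelated errors the observed covariances equal the true-score covariances, so only the own-variance terms attenuate.
True-score variance = [0.95 + 0.90] − 0.98 = 1.85 − 0.98 = 0.87.
Reliability = 0.87 / 1.02 = 0.8529.

0.8529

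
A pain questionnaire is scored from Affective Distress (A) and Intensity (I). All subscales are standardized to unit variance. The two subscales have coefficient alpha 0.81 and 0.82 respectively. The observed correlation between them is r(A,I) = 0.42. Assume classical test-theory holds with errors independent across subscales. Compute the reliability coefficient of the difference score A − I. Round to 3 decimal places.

Var(A−I) = 1 + 1 − 2·0.42 = 2 − 0.84 = 1.16.
With uncorrelated errors the cross-covariances are all true-score covariance, so they carry over unchanged; only the diagonal terms shrink to ρᵢσᵢ².
True-score variance = [0.81 + 0.82] − 0.84 = 1.63 − 0.84 = 0.79.
Reliability = 0.79 / 1.16 = 0.681.

0.681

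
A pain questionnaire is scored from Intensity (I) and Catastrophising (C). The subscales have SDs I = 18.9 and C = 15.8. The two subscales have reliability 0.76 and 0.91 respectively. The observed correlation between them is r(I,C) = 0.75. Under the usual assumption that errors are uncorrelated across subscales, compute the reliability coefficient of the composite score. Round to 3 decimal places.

0.897

Var(I+C) = 18.9² + 15.8² + 2·[18.9·15.8·0.75] = 606.85 + 447.93 = 1054.78.
Because errors are independent across components, Cov(Tᵢ,Tⱼ) = Cov(Xᵢ,Xⱼ); the off-diagonal part of the true-score variance is the same as above.
True-score variance = [18.9²·0.76 + 15.8²·0.91] + 447.93 = 498.652 + 447.93 = 946.582.
Reliability = 946.582 / 1054.78 = 0.897.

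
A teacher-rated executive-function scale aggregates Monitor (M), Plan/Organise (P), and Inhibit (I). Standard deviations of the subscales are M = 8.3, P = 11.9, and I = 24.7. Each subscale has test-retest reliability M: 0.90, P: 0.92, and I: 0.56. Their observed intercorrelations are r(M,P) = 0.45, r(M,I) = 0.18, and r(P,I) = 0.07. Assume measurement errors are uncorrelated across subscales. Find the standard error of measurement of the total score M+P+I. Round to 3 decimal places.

Var(total) = 820.59 + 203.847 = 1024.44.
True-score variance = 533.933 + 203.847 = 737.779, so reliability = 0.7202.
Error variance = 1024.44 − 737.779 = 286.657; SEM = √286.657 = 16.931.

16.931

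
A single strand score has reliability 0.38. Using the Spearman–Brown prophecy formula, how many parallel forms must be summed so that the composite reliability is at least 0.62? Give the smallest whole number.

k ≥ ρ*(1−ρ₁)/(ρ₁(1−ρ*)) = 0.62·0.62 / (0.38·0.38) = 2.662.
Smallest integer k = 3.

3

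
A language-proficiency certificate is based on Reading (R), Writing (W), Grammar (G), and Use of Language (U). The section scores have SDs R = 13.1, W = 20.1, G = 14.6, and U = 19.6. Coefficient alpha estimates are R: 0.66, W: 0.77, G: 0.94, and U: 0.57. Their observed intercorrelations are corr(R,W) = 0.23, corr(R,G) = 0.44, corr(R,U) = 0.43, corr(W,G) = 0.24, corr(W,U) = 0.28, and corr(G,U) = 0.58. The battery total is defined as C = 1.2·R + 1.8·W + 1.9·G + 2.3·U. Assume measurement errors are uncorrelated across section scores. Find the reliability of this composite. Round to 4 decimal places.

Var(C) = 1.2²·13.1² + 1.8²·20.1² + 1.9²·14.6² + 2.3²·19.6² + 2·[2.16·13.1·20.1·0.23 + 2.28·13.1·14.6·0.44 + 2.76·13.1·19.6·0.43 + 3.42·20.1·14.6·0.24 + 4.14·20.1·19.6·0.28 + 4.37·14.6·19.6·0.58] = 4357.82 + 4100.52 = 8458.34.
Under uncorrelated errors the observed covariances equal the true-score covariances, so only the own-variance terms attenuate.
True-score variance = [1.2²·13.1²·0.66 + 1.8²·20.1²·0.77 + 1.9²·14.6²·0.94 + 2.3²·19.6²·0.57] + 4100.52 = 3052.72 + 4100.52 = 7153.23.
Reliability = 7153.23 / 8458.34 = 0.8457.

0.8457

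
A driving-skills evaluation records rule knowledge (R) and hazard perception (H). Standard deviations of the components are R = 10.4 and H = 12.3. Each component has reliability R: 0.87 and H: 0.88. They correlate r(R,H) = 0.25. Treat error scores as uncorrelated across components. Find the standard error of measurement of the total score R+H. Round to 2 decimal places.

Var(total) = 259.45 + 63.96 = 323.41.
True-score variance = 227.234 + 63.96 = 291.194, so reliability = 0.9004.
Error variance = 323.41 − 291.194 = 32.2156; SEM = √32.2156 = 5.68.

5.68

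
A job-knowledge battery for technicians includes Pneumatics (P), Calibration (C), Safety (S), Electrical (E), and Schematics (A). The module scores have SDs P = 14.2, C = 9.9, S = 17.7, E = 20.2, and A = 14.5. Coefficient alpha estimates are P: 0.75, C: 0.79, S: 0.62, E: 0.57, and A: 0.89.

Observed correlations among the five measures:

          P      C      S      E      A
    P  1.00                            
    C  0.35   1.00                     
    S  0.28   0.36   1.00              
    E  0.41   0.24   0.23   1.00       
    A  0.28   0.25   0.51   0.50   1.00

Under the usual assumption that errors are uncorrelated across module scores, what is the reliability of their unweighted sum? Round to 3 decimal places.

Var(P+C+S+E+A) = 14.2² + 9.9² + 17.7² + 20.2² + 14.5² + 2·[14.2·9.9·0.35 + 14.2·17.7·0.28 + 14.2·20.2·0.41 + 14.2·14.5·0.28 + 9.9·17.7·0.36 + 9.9·20.2·0.24 + 9.9·14.5·0.25 + 17.7·20.2·0.23 + 17.7·14.5·0.51 + 20.2·14.5·0.50] = 1231.23 + 1602.75 = 2833.98.
With uncorrelated errors the cross-covariances are all true-score covariance, so they carry over unchanged; only the diagonal terms shrink to ρᵢσᵢ².
True-score variance = [14.2²·0.75 + 9.9²·0.79 + 17.7²·0.62 + 20.2²·0.57 + 14.5²·0.89] + 1602.75 = 842.603 + 1602.75 = 2445.35.
Reliability = 2445.35 / 2833.98 = 0.863.

0.863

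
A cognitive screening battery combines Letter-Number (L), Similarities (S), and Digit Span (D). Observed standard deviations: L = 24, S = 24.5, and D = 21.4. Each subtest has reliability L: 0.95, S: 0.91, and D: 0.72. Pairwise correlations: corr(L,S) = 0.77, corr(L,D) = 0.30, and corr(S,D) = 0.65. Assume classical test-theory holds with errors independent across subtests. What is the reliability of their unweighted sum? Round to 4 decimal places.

0.9402

Var(L+S+D) = 24² + 24.5² + 21.4² + 2·[24·24.5·0.77 + 24·21.4·0.30 + 24.5·21.4·0.65] = 1634.21 + 1895.27 = 3529.48.
With uncorrelated errors the cross-covariances are all true-score covariance, so they carry over unchanged; only the diagonal terms shrink to ρᵢσᵢ².
True-score variance = [24²·0.95 + 24.5²·0.91 + 21.4²·0.72] + 1895.27 = 1423.16 + 1895.27 = 3318.43.
Reliability = 3318.43 / 3529.48 = 0.9402.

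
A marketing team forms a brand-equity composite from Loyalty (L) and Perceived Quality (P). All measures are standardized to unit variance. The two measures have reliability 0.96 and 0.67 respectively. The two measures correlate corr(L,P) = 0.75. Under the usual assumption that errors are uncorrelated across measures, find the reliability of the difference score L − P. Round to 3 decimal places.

0.260

Var(L−P) = 1 + 1 − 2·0.75 = 2 − 1.5 = 0.5.
Because errors are independent across components, Cov(Tᵢ,Tⱼ) = Cov(Xᵢ,Xⱼ); the off-diagonal part of the true-score variance is the same as above.
True-score variance = [0.96 + 0.67] − 1.5 = 1.63 − 1.5 = 0.13.
Reliability = 0.13 / 0.5 = 0.260.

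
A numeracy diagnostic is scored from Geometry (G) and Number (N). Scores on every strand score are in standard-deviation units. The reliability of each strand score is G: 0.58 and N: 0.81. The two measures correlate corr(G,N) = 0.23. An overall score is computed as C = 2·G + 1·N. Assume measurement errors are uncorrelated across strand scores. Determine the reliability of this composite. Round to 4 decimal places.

0.6841

Var(C) = 2² + 1 + 2·[2·0.23] = 5 + 0.92 = 5.92.
With uncorrelated errors the cross-covariances are all true-score covariance, so they carry over unchanged; only the diagonal terms shrink to ρᵢσᵢ².
True-score variance = [2²·0.58 + 0.81] + 0.92 = 3.13 + 0.92 = 4.05.
Reliability = 4.05 / 5.92 = 0.6841.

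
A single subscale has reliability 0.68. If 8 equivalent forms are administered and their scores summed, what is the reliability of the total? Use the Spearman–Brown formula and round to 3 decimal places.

ρ_k = kρ / (1 + (k−1)ρ) = 8·0.68 / (1 + 7·0.68) = 5.440 / 5.760 = 0.944.

0.944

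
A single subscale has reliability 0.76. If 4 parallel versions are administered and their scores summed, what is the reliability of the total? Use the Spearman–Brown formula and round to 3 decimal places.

0.927

ρ_k = kρ / (1 + (k−1)ρ) = 4·0.76 / (1 + 3·0.76) = 3.040 / 3.280 = 0.927.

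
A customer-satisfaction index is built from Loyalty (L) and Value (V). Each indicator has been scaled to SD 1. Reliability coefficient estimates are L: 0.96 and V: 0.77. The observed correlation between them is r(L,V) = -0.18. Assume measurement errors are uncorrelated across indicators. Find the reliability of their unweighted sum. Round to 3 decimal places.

0.835

Var(L+V) = 2 + 2·[(-0.18)] = 2 − 0.36 = 1.64.
Under uncorrelated errors the observed covariances equal the true-score covariances, so only the own-variance terms attenuate.
True-score variance = [0.96 + 0.77] − 0.36 = 1.73 − 0.36 = 1.37.
Reliability = 1.37 / 1.64 = 0.835.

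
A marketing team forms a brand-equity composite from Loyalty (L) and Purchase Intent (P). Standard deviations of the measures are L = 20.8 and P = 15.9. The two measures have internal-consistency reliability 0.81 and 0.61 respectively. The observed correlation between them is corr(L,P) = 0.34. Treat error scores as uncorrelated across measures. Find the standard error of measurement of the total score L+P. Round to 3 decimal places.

Var(total) = 685.45 + 224.89 = 910.34.
True-score variance = 504.653 + 224.89 = 729.542, so reliability = 0.8014.
Error variance = 910.34 − 729.542 = 180.797; SEM = √180.797 = 13.446.

13.446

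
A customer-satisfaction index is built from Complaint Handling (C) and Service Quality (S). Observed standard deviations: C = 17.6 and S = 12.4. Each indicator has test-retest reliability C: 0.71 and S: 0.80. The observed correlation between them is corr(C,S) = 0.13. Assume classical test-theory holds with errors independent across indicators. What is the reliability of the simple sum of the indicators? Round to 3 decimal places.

0.768

Var(C+S) = 17.6² + 12.4² + 2·[17.6·12.4·0.13] = 463.52 + 56.7424 = 520.262.
Under uncorrelated errors the observed covariances equal the true-score covariances, so only the own-variance terms attenuate.
True-score variance = [17.6²·0.71 + 12.4²·0.80] + 56.7424 = 342.938 + 56.7424 = 399.68.
Reliability = 399.68 / 520.262 = 0.768.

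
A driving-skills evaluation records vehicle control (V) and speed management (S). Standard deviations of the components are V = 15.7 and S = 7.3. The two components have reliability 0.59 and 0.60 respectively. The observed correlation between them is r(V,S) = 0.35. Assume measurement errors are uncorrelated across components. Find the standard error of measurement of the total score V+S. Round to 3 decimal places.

11.062

Var(total) = 299.78 + 80.227 = 380.007.
True-score variance = 177.403 + 80.227 = 257.63, so reliability = 0.6780.
Error variance = 380.007 − 257.63 = 122.377; SEM = √122.377 = 11.062.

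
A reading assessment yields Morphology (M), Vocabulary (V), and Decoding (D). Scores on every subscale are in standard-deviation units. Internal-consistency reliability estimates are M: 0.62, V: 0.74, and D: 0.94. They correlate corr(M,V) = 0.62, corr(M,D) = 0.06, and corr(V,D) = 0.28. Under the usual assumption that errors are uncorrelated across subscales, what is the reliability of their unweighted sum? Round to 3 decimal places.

Var(M+V+D) = 3 + 2·[0.62 + 0.06 + 0.28] = 3 + 1.92 = 4.92.
Because errors are independent across components, Cov(Tᵢ,Tⱼ) = Cov(Xᵢ,Xⱼ); the off-diagonal part of the true-score variance is the same as above.
True-score variance = [0.62 + 0.74 + 0.94] + 1.92 = 2.3 + 1.92 = 4.22.
Reliability = 4.22 / 4.92 = 0.858.

0.858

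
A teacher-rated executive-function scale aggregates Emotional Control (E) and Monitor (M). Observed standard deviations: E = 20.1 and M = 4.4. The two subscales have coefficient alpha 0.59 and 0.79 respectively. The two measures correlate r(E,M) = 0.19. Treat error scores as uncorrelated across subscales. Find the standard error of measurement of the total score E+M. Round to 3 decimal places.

13.027

Var(total) = 423.37 + 33.6072 = 456.977.
True-score variance = 253.66 + 33.6072 = 287.268, so reliability = 0.6286.
Error variance = 456.977 − 287.268 = 169.71; SEM = √169.71 = 13.027.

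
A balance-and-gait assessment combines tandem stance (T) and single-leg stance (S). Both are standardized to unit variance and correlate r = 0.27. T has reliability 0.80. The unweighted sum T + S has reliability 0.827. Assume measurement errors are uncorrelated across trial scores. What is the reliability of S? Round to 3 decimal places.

0.761

Var(T+S) = 2 + 2·0.27 = 2.540.
True-score variance = ρ_T + ρ_S + 2·0.27, so 0.827 = (0.80 + ρ_S + 0.54) / 2.540.
ρ_S = 0.827·2.540 − 0.80 − 0.54 = 0.761.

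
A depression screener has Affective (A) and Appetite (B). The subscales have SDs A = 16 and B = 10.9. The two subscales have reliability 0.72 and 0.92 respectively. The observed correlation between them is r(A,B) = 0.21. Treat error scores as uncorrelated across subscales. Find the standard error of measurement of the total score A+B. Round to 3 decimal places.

9.010

Var(total) = 374.81 + 73.248 = 448.058.
True-score variance = 293.625 + 73.248 = 366.873, so reliability = 0.8188.
Error variance = 448.058 − 366.873 = 81.1848; SEM = √81.1848 = 9.010.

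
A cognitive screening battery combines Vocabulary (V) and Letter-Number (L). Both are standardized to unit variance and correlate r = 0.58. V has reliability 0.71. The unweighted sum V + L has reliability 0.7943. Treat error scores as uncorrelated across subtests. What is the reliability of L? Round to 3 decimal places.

0.640

Var(V+L) = 2 + 2·0.58 = 3.160.
True-score variance = ρ_V + ρ_L + 2·0.58, so 0.7943 = (0.71 + ρ_L + 1.16) / 3.160.
ρ_L = 0.7943·3.160 − 0.71 − 1.16 = 0.640.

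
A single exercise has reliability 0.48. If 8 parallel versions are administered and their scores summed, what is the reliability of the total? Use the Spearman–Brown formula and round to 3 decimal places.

0.881

ρ_k = kρ / (1 + (k−1)ρ) = 8·0.48 / (1 + 7·0.48) = 3.840 / 4.360 = 0.881.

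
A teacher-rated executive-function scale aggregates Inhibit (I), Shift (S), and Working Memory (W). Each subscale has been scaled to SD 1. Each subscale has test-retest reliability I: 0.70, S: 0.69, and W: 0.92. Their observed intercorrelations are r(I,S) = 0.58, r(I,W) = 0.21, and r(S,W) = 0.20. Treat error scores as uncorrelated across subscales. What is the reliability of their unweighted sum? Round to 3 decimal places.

Var(I+S+W) = 3 + 2·[0.58 + 0.21 + 0.20] = 3 + 1.98 = 4.98.
Under uncorrelated errors the observed covariances equal the true-score covariances, so only the own-variance terms attenuate.
True-score variance = [0.70 + 0.69 + 0.92] + 1.98 = 2.31 + 1.98 = 4.29.
Reliability = 4.29 / 4.98 = 0.861.

0.861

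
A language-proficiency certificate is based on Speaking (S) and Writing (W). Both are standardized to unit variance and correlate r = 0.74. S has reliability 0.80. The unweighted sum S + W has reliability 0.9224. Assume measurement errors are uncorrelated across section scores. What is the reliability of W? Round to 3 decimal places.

Var(S+W) = 2 + 2·0.74 = 3.480.
True-score variance = ρ_S + ρ_W + 2·0.74, so 0.9224 = (0.80 + ρ_W + 1.48) / 3.480.
ρ_W = 0.9224·3.480 − 0.80 − 1.48 = 0.930.

0.930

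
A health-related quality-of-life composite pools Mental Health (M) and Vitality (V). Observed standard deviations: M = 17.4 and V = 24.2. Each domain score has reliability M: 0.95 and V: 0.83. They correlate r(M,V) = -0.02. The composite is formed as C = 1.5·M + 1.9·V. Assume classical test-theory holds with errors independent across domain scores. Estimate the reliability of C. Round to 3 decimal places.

0.857

Var(C) = 1.5²·17.4² + 1.9²·24.2² + 2·[2.85·17.4·24.2·(-0.02)] = 2795.37 − 48.0031 = 2747.37.
With uncorrelated errors the cross-covariances are all true-score covariance, so they carry over unchanged; only the diagonal terms shrink to ρᵢσᵢ².
True-score variance = [1.5²·17.4²·0.95 + 1.9²·24.2²·0.83] − 48.0031 = 2401.9 − 48.0031 = 2353.9.
Reliability = 2353.9 / 2747.37 = 0.857.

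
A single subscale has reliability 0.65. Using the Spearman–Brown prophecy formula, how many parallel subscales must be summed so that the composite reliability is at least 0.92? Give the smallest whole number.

7

k ≥ ρ*(1−ρ₁)/(ρ₁(1−ρ*)) = 0.92·0.35 / (0.65·0.08) = 6.192.
Smallest integer k = 7.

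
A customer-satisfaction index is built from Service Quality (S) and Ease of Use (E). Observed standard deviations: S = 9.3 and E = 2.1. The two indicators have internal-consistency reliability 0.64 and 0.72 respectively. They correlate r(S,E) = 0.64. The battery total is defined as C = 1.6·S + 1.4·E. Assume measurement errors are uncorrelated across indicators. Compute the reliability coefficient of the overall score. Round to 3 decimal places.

0.713

Var(C) = 1.6²·9.3² + 1.4²·2.1² + 2·[2.24·9.3·2.1·0.64] = 230.058 + 55.9964 = 286.054.
Under uncorrelated errors the observed covariances equal the true-score covariances, so only the own-variance terms attenuate.
True-score variance = [1.6²·9.3²·0.64 + 1.4²·2.1²·0.72] + 55.9964 = 147.929 + 55.9964 = 203.925.
Reliability = 203.925 / 286.054 = 0.713.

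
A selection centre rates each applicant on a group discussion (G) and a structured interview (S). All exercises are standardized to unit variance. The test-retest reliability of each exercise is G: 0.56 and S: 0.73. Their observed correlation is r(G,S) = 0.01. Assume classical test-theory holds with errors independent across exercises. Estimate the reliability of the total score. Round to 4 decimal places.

0.6485

Var(G+S) = 2 + 2·[0.01] = 2 + 0.02 = 2.02.
With uncorrelated errors the cross-covariances are all true-score covariance, so they carry over unchanged; only the diagonal terms shrink to ρᵢσᵢ².
True-score variance = [0.56 + 0.73] + 0.02 = 1.29 + 0.02 = 1.31.
Reliability = 1.31 / 2.02 = 0.6485.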